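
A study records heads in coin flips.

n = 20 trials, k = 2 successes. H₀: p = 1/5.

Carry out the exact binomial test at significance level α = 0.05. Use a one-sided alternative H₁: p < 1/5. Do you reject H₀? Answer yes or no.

Exact binomial: n=20, k=2, p₀=1/5=0.2000
P(X≤2) from Σ C(n,i)·p₀^i·(1−p₀)^(n−i)
p-value (one-sided, H₁ less) = 0.20608
At α=0.05: p ≥ α → fail to reject H₀

reject H₀: no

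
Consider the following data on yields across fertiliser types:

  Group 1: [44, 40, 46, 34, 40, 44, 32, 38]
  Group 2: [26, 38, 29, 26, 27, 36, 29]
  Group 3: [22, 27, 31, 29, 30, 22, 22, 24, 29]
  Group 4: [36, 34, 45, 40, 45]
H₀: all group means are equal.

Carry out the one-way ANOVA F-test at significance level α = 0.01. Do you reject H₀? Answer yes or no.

Group means [39.75, 30.14, 26.22, 40.00], grand mean 33.276
SSB = Σnᵢ(x̄ᵢ−x̄)² = 1077.880; SSW = ΣΣ(x−x̄ᵢ)² = 527.913
MSB = 1077.880/3 = 359.2935; MSW = 527.913/25 = 21.1165
F = MSB/MSW = 17.0148
df = (3, 25)
p-value (upper-tail) = 0.00000
At α=0.01: p < α → reject H₀

reject H₀: yes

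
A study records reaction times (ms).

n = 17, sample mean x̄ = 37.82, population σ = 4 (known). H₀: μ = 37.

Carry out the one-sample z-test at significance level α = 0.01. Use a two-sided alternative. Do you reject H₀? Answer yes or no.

reject H₀: no

SE = σ/√n = 4/√17 = 0.9701
z = (x̄−μ₀)/SE = (37.82−37)/0.9701 = 0.8452
p-value (two-sided) = 0.39798
At α=0.01: p ≥ α → fail to reject H₀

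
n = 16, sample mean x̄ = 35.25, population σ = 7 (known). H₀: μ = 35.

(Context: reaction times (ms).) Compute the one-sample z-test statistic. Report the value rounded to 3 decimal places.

SE = σ/√n = 7/√16 = 1.7500
z = (x̄−μ₀)/SE = (35.25−35)/1.7500 = 0.1429

test statistic = 0.143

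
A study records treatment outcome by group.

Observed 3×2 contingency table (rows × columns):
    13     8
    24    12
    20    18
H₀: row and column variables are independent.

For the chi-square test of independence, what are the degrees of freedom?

df = (r−1)(c−1) = (3−1)·(2−1) = 2

degrees of freedom = 2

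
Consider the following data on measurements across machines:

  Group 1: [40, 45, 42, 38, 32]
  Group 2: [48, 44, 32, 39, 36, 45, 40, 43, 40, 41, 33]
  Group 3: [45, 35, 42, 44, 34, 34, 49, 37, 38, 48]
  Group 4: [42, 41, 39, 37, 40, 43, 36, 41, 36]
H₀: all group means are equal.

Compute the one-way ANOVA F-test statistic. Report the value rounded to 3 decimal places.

test statistic = 0.123

Group means [39.40, 40.09, 40.60, 39.44], grand mean 39.971
SSB = Σnᵢ(x̄ᵢ−x̄)² = 8.240; SSW = ΣΣ(x−x̄ᵢ)² = 690.731
MSB = 8.240/3 = 2.7467; MSW = 690.731/31 = 22.2817
F = MSB/MSW = 0.1233
df = (3, 31)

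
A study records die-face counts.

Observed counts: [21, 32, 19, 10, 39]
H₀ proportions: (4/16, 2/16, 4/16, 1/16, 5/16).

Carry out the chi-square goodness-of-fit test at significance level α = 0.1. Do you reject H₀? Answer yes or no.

reject H₀: yes

n = 121; E_i = n·p_i = [30.25, 15.12, 30.25, 7.56, 37.81]
χ² = (21−30.25)²/30.25 + (32−15.12)²/15.12 + (19−30.25)²/30.25 + (10−7.56)²/7.56 + (39−37.81)²/37.81 = 26.6628
df = 4
p-value (upper-tail) = 0.00002
At α=0.1: p < α → reject H₀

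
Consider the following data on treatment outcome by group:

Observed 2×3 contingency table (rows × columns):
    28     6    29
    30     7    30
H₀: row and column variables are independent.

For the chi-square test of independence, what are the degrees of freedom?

df = (r−1)(c−1) = (2−1)·(3−1) = 2

degrees of freedom = 2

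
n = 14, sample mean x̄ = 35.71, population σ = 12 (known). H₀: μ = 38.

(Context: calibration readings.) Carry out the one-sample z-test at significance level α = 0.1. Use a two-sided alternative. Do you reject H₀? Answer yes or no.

reject H₀: no

SE = σ/√n = 12/√14 = 3.2071
z = (x̄−μ₀)/SE = (35.71−38)/3.2071 = -0.7140
p-value (two-sided) = 0.47521
At α=0.1: p ≥ α → fail to reject H₀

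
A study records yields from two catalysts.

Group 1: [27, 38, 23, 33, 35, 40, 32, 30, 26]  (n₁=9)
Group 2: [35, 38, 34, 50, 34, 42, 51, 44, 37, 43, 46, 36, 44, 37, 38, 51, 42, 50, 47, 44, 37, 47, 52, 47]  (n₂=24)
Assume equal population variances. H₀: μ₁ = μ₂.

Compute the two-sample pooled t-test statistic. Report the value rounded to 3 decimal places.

x̄₁=31.556, s₁=5.637, n₁=9
x̄₂=42.750, s₂=5.900, n₂=24
s_p² = [8·5.637² + 23·5.900²]/31 = 34.0233
SE = √(s_p²·(1/9+1/24)) = 2.2799
t = (31.556−42.750)/2.2799 = -4.9100
df = 31

test statistic = -4.910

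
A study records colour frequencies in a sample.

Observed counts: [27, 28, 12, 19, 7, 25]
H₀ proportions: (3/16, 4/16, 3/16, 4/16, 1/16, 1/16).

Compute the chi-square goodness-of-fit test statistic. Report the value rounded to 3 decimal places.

n = 118; E_i = n·p_i = [22.12, 29.50, 22.12, 29.50, 7.38, 7.38]
χ² = (27−22.12)²/22.12 + (28−29.50)²/29.50 + (12−22.12)²/22.12 + (19−29.50)²/29.50 + (7−7.38)²/7.38 + (25−7.38)²/7.38 = 51.6610
df = 5

test statistic = 51.661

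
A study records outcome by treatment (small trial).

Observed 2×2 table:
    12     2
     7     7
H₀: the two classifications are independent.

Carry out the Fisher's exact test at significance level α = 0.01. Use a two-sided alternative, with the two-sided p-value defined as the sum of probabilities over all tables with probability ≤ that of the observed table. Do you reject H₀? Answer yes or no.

Margins: r₁=14, r₂=14, c₁=19, c₂=9, n=28
p_obs = C(14,12)·C(14,7)/C(28,19); sum pmf over tables with pmf ≤ p_obs
p-value (two-sided) = 0.10319
At α=0.01: p ≥ α → fail to reject H₀

reject H₀: no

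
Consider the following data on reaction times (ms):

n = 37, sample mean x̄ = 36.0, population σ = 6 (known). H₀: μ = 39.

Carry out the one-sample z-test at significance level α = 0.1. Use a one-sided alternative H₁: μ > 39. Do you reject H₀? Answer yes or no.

SE = σ/√n = 6/√37 = 0.9864
z = (x̄−μ₀)/SE = (36.0−39)/0.9864 = -3.0414
p-value (one-sided, H₁ greater) = 0.99882
At α=0.1: p ≥ α → fail to reject H₀

reject H₀: no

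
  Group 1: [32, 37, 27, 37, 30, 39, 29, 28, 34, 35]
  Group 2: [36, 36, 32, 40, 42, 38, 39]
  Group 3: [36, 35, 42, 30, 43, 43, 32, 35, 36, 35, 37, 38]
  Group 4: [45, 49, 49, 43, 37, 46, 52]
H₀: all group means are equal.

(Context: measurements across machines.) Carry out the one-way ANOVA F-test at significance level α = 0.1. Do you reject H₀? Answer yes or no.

reject H₀: yes

Group means [32.80, 37.57, 36.83, 45.86], grand mean 37.611
SSB = Σnᵢ(x̄ᵢ−x̄)² = 714.717; SSW = ΣΣ(x−x̄ᵢ)² = 553.838
MSB = 714.717/3 = 238.2392; MSW = 553.838/32 = 17.3074
F = MSB/MSW = 13.7651
df = (3, 32)
p-value (upper-tail) = 0.00001
At α=0.1: p < α → reject H₀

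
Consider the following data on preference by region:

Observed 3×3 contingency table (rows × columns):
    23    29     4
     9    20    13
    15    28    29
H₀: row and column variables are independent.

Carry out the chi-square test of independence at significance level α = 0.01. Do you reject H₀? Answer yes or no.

reject H₀: yes

Row totals [56, 42, 72], col totals [47, 77, 46], n=170
χ² = (23−15.48)²/15.48 + (29−25.36)²/25.36 + (4−15.15)²/15.15 + (9−11.61)²/11.61 + (20−19.02)²/19.02 + (13−11.36)²/11.36 + (15−19.91)²/19.91 + (28−32.61)²/32.61 + (29−19.48)²/19.48 = 19.7639
df = 4
p-value (upper-tail) = 0.00056
At α=0.01: p < α → reject H₀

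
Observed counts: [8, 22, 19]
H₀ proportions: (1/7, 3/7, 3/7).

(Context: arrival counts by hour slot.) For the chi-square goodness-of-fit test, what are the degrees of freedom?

degrees of freedom = 2

df = k − 1 = 3 − 1 = 2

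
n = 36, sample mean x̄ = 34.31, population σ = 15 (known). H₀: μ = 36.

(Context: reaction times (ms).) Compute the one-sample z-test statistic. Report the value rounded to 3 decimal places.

SE = σ/√n = 15/√36 = 2.5000
z = (x̄−μ₀)/SE = (34.31−36)/2.5000 = -0.6760

test statistic = -0.676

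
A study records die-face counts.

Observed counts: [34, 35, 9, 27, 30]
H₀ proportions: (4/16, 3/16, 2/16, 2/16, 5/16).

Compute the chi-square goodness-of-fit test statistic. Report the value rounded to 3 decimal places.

n = 135; E_i = n·p_i = [33.75, 25.31, 16.88, 16.88, 42.19]
χ² = (34−33.75)²/33.75 + (35−25.31)²/25.31 + (9−16.88)²/16.88 + (27−16.88)²/16.88 + (30−42.19)²/42.19 = 16.9802
df = 4

test statistic = 16.980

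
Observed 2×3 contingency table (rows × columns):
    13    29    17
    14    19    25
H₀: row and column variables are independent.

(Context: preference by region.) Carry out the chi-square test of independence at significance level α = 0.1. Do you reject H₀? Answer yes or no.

reject H₀: no

Row totals [59, 58], col totals [27, 48, 42], n=117
χ² = (13−13.62)²/13.62 + (29−24.21)²/24.21 + (17−21.18)²/21.18 + (14−13.38)²/13.38 + (19−23.79)²/23.79 + (25−20.82)²/20.82 = 3.6359
df = 2
p-value (upper-tail) = 0.16236
At α=0.1: p ≥ α → fail to reject H₀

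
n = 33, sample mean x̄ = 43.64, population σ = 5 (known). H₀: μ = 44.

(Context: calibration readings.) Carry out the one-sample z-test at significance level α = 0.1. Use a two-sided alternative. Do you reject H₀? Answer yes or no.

reject H₀: no

SE = σ/√n = 5/√33 = 0.8704
z = (x̄−μ₀)/SE = (43.64−44)/0.8704 = -0.4136
p-value (two-sided) = 0.67916
At α=0.1: p ≥ α → fail to reject H₀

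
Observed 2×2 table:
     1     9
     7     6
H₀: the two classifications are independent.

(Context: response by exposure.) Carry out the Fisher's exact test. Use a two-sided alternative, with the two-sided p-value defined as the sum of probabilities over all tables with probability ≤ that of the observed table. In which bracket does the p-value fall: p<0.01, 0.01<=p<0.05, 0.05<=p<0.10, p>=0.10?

p-value bracket: 0.05<=p<0.10

Margins: r₁=10, r₂=13, c₁=8, c₂=15, n=23
p_obs = C(10,1)·C(13,7)/C(23,8); sum pmf over tables with pmf ≤ p_obs
p-value (two-sided) = 0.07430
→ bracket: 0.05<=p<0.10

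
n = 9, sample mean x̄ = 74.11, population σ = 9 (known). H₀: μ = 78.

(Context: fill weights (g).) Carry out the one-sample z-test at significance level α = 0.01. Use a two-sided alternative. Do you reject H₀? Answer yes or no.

SE = σ/√n = 9/√9 = 3.0000
z = (x̄−μ₀)/SE = (74.11−78)/3.0000 = -1.2967
p-value (two-sided) = 0.19475
At α=0.01: p ≥ α → fail to reject H₀

reject H₀: no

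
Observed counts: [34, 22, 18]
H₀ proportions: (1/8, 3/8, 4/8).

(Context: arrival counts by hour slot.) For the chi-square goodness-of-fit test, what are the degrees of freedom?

degrees of freedom = 2

df = k − 1 = 3 − 1 = 2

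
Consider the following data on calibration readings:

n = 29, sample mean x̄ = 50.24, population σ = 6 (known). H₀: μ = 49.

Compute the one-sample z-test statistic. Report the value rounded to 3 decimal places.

SE = σ/√n = 6/√29 = 1.1142
z = (x̄−μ₀)/SE = (50.24−49)/1.1142 = 1.1129

test statistic = 1.113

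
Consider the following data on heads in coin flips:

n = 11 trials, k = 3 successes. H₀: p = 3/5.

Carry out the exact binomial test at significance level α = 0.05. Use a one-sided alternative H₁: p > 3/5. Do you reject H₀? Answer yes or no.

Exact binomial: n=11, k=3, p₀=3/5=0.6000
P(X≥3) from Σ C(n,i)·p₀^i·(1−p₀)^(n−i)
p-value (one-sided, H₁ greater) = 0.99408
At α=0.05: p ≥ α → fail to reject H₀

reject H₀: no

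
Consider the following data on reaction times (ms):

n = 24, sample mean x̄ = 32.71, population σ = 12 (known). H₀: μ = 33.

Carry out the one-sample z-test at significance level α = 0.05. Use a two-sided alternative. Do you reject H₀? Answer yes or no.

SE = σ/√n = 12/√24 = 2.4495
z = (x̄−μ₀)/SE = (32.71−33)/2.4495 = -0.1184
p-value (two-sided) = 0.90576
At α=0.05: p ≥ α → fail to reject H₀

reject H₀: no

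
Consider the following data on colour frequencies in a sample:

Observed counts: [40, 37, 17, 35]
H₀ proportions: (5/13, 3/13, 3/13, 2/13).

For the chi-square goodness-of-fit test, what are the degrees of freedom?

df = k − 1 = 4 − 1 = 3

degrees of freedom = 3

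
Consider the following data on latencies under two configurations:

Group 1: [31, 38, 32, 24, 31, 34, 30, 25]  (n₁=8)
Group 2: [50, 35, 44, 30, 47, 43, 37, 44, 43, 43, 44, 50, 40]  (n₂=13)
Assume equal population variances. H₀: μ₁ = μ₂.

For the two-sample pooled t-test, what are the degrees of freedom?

degrees of freedom = 19

df = n₁ + n₂ − 2 = 8 + 13 − 2 = 19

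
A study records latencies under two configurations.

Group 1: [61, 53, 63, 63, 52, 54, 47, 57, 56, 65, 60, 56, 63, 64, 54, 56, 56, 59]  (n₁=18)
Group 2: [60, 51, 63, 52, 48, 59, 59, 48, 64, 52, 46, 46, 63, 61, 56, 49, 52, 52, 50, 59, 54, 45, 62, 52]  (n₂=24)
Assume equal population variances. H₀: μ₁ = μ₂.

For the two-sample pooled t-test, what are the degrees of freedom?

df = n₁ + n₂ − 2 = 18 + 24 − 2 = 40

degrees of freedom = 40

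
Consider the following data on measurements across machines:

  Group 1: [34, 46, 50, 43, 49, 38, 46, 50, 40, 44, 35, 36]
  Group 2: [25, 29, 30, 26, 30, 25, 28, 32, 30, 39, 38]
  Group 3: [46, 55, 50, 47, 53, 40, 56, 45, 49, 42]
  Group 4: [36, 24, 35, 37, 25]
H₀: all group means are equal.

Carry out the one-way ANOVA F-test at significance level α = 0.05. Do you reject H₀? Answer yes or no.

Group means [42.58, 30.18, 48.30, 31.40], grand mean 39.026
SSB = Σnᵢ(x̄ᵢ−x̄)² = 2163.121; SSW = ΣΣ(x−x̄ᵢ)² = 1015.853
MSB = 2163.121/3 = 721.0402; MSW = 1015.853/34 = 29.8780
F = MSB/MSW = 24.1328
df = (3, 34)
p-value (upper-tail) = 0.00000
At α=0.05: p < α → reject H₀

reject H₀: yes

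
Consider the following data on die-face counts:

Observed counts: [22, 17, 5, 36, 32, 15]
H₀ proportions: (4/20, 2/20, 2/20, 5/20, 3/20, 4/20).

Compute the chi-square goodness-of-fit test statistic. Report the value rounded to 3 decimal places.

n = 127; E_i = n·p_i = [25.40, 12.70, 12.70, 31.75, 19.05, 25.40]
χ² = (22−25.40)²/25.40 + (17−12.70)²/12.70 + (5−12.70)²/12.70 + (36−31.75)²/31.75 + (32−19.05)²/19.05 + (15−25.40)²/25.40 = 20.2100
df = 5

test statistic = 20.210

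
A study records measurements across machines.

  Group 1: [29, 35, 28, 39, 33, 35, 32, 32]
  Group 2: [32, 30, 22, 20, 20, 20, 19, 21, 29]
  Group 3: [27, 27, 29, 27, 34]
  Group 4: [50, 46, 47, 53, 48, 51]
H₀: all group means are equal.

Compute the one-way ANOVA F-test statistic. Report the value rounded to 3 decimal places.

Group means [32.88, 23.67, 28.80, 49.17], grand mean 32.679
SSB = Σnᵢ(x̄ᵢ−x̄)² = 2437.599; SSW = ΣΣ(x−x̄ᵢ)² = 368.508
MSB = 2437.599/3 = 812.5329; MSW = 368.508/24 = 15.3545
F = MSB/MSW = 52.9182
df = (3, 24)

test statistic = 52.918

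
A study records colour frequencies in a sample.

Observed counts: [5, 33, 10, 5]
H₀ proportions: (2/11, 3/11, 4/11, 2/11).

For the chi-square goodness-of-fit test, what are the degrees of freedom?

degrees of freedom = 3

df = k − 1 = 4 − 1 = 3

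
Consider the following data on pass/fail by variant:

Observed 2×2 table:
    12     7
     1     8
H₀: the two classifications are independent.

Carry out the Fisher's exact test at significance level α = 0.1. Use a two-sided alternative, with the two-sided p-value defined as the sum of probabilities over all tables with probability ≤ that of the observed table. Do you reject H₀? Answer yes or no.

Margins: r₁=19, r₂=9, c₁=13, c₂=15, n=28
p_obs = C(19,12)·C(9,1)/C(28,13); sum pmf over tables with pmf ≤ p_obs
p-value (two-sided) = 0.01573
At α=0.1: p < α → reject H₀

reject H₀: yes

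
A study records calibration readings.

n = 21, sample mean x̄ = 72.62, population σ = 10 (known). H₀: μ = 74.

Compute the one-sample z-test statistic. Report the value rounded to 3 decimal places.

test statistic = -0.632

SE = σ/√n = 10/√21 = 2.1822
z = (x̄−μ₀)/SE = (72.62−74)/2.1822 = -0.6324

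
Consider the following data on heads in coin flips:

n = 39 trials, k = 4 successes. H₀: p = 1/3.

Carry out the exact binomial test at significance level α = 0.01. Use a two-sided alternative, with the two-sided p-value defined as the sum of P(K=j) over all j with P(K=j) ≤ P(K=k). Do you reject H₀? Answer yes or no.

Exact binomial: n=39, k=4, p₀=1/3=0.3333
P(X=j) = C(n,j)·p₀^j·(1−p₀)^(n−j); p = Σ P(X=j) over j with P(X=j) ≤ P(X=4)
p-value (two-sided) = 0.00178
At α=0.01: p < α → reject H₀

reject H₀: yes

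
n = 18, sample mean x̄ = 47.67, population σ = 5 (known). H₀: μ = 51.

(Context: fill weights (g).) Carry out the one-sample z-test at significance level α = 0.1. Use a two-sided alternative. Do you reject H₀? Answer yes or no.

SE = σ/√n = 5/√18 = 1.1785
z = (x̄−μ₀)/SE = (47.67−51)/1.1785 = -2.8256
p-value (two-sided) = 0.00472
At α=0.1: p < α → reject H₀

reject H₀: yes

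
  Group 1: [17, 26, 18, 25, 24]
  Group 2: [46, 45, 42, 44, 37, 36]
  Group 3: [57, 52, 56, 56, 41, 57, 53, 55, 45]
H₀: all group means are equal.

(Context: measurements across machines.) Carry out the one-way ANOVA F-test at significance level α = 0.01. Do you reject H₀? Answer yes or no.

Group means [22.00, 41.67, 52.44], grand mean 41.600
SSB = Σnᵢ(x̄ᵢ−x̄)² = 2979.244; SSW = ΣΣ(x−x̄ᵢ)² = 419.556
MSB = 2979.244/2 = 1489.6222; MSW = 419.556/17 = 24.6797
F = MSB/MSW = 60.3581
df = (2, 17)
p-value (upper-tail) = 0.00000
At α=0.01: p < α → reject H₀

reject H₀: yes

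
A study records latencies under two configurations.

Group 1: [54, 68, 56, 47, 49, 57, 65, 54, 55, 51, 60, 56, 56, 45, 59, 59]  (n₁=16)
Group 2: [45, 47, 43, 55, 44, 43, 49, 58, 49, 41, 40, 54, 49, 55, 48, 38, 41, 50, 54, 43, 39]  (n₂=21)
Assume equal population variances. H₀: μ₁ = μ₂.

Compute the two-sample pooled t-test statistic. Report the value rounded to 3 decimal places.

test statistic = 4.448

x̄₁=55.688, s₁=6.019, n₁=16
x̄₂=46.905, s₂=5.898, n₂=21
s_p² = [15·6.019² + 20·5.898²]/35 = 35.4071
SE = √(s_p²·(1/16+1/21)) = 1.9746
t = (55.688−46.905)/1.9746 = 4.4479
df = 35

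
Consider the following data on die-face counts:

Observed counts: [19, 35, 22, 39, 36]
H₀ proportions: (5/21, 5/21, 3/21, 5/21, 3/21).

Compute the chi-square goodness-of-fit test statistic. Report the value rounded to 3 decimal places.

n = 151; E_i = n·p_i = [35.95, 35.95, 21.57, 35.95, 21.57]
χ² = (19−35.95)²/35.95 + (35−35.95)²/35.95 + (22−21.57)²/21.57 + (39−35.95)²/35.95 + (36−21.57)²/21.57 = 17.9364
df = 4

test statistic = 17.936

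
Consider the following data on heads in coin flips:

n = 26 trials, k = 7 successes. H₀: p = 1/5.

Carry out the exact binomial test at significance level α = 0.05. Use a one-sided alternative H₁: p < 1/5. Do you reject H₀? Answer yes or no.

Exact binomial: n=26, k=7, p₀=1/5=0.2000
P(X≤7) from Σ C(n,i)·p₀^i·(1−p₀)^(n−i)
p-value (one-sided, H₁ less) = 0.86871
At α=0.05: p ≥ α → fail to reject H₀

reject H₀: no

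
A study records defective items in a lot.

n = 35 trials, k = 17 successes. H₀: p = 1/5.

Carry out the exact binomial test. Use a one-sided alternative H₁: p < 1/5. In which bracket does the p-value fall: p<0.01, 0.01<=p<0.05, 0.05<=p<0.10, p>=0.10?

Exact binomial: n=35, k=17, p₀=1/5=0.2000
P(X≤17) from Σ C(n,i)·p₀^i·(1−p₀)^(n−i)
p-value (one-sided, H₁ less) = 0.99997
→ bracket: p>=0.10

p-value bracket: p>=0.10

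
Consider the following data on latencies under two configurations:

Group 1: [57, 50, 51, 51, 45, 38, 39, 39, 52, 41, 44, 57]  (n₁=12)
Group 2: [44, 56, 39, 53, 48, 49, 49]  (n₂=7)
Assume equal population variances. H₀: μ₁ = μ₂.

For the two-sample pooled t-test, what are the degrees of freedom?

degrees of freedom = 17

df = n₁ + n₂ − 2 = 12 + 7 − 2 = 17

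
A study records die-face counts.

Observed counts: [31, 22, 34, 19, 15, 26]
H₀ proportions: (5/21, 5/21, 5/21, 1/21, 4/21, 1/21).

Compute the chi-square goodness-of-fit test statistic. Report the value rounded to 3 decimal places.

n = 147; E_i = n·p_i = [35.00, 35.00, 35.00, 7.00, 28.00, 7.00]
χ² = (31−35.00)²/35.00 + (22−35.00)²/35.00 + (34−35.00)²/35.00 + (19−7.00)²/7.00 + (15−28.00)²/28.00 + (26−7.00)²/7.00 = 83.4929
df = 5

test statistic = 83.493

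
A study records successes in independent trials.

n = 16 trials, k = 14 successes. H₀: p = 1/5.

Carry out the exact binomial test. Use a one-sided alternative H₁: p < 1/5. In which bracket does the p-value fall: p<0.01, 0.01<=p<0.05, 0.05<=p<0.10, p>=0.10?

p-value bracket: p>=0.10

Exact binomial: n=16, k=14, p₀=1/5=0.2000
P(X≤14) from Σ C(n,i)·p₀^i·(1−p₀)^(n−i)
p-value (one-sided, H₁ less) = 1.00000
→ bracket: p>=0.10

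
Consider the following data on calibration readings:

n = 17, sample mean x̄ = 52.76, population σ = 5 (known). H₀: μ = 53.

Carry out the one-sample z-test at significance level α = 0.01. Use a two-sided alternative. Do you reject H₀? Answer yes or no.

SE = σ/√n = 5/√17 = 1.2127
z = (x̄−μ₀)/SE = (52.76−53)/1.2127 = -0.1979
p-value (two-sided) = 0.84312
At α=0.01: p ≥ α → fail to reject H₀

reject H₀: no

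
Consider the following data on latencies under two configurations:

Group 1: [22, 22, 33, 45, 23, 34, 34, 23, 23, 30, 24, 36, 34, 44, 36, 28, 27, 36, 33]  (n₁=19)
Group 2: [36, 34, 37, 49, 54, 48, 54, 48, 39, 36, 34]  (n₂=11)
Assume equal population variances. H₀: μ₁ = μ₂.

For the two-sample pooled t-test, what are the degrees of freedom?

degrees of freedom = 28

df = n₁ + n₂ − 2 = 19 + 11 − 2 = 28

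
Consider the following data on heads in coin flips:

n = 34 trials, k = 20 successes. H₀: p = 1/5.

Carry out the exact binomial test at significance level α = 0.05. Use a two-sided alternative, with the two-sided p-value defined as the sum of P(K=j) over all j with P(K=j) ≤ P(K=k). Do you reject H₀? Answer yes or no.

Exact binomial: n=34, k=20, p₀=1/5=0.2000
P(X=j) = C(n,j)·p₀^j·(1−p₀)^(n−j); p = Σ P(X=j) over j with P(X=j) ≤ P(X=20)
p-value (two-sided) = 0.00000
At α=0.05: p < α → reject H₀

reject H₀: yes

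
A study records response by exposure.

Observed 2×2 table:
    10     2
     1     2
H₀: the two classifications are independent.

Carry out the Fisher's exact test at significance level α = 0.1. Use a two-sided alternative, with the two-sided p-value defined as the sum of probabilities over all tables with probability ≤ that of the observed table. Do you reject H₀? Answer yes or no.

Margins: r₁=12, r₂=3, c₁=11, c₂=4, n=15
p_obs = C(12,10)·C(3,1)/C(15,11); sum pmf over tables with pmf ≤ p_obs
p-value (two-sided) = 0.15385
At α=0.1: p ≥ α → fail to reject H₀

reject H₀: no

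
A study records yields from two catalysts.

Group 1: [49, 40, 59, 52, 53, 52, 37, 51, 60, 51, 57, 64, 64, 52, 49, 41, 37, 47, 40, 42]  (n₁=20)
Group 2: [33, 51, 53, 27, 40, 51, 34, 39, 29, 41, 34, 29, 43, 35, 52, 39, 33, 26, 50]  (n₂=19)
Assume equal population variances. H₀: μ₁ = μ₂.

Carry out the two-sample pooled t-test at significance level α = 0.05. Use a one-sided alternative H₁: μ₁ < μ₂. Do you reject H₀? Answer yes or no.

reject H₀: no

x̄₁=49.850, s₁=8.393, n₁=20
x̄₂=38.895, s₂=8.962, n₂=19
s_p² = [19·8.393² + 18·8.962²]/37 = 75.2524
SE = √(s_p²·(1/20+1/19)) = 2.7791
t = (49.850−38.895)/2.7791 = 3.9420
df = 37
p-value (one-sided, H₁ less) = 0.99983
At α=0.05: p ≥ α → fail to reject H₀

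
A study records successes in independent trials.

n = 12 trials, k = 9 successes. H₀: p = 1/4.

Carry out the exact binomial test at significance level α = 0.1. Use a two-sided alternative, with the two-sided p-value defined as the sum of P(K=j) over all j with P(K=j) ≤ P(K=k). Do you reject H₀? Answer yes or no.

Exact binomial: n=12, k=9, p₀=1/4=0.2500
P(X=j) = C(n,j)·p₀^j·(1−p₀)^(n−j); p = Σ P(X=j) over j with P(X=j) ≤ P(X=9)
p-value (two-sided) = 0.00039
At α=0.1: p < α → reject H₀

reject H₀: yes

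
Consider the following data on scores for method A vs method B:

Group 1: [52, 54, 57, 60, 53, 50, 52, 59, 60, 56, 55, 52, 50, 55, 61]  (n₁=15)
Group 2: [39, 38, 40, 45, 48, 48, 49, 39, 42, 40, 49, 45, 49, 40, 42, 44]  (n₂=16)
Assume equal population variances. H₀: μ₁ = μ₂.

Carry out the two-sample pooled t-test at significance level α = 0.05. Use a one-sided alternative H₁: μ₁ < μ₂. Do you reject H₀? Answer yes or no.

reject H₀: no

x̄₁=55.067, s₁=3.674, n₁=15
x̄₂=43.562, s₂=4.066, n₂=16
s_p² = [14·3.674² + 15·4.066²]/29 = 15.0645
SE = √(s_p²·(1/15+1/16)) = 1.3949
t = (55.067−43.562)/1.3949 = 8.2471
df = 29
p-value (one-sided, H₁ less) = 1.00000
At α=0.05: p ≥ α → fail to reject H₀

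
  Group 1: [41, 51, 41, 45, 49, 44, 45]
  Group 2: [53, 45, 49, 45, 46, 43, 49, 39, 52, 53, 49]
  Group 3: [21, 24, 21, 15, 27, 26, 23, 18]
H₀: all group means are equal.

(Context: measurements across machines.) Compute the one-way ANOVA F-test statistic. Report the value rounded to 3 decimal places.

Group means [45.14, 47.55, 21.88], grand mean 39.000
SSB = Σnᵢ(x̄ᵢ−x̄)² = 3413.541; SSW = ΣΣ(x−x̄ᵢ)² = 392.459
MSB = 3413.541/2 = 1706.7703; MSW = 392.459/23 = 17.0635
F = MSB/MSW = 100.0249
df = (2, 23)

test statistic = 100.025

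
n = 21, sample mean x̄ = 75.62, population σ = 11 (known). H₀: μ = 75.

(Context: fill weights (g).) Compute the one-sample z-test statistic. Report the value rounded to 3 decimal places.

test statistic = 0.258

SE = σ/√n = 11/√21 = 2.4004
z = (x̄−μ₀)/SE = (75.62−75)/2.4004 = 0.2583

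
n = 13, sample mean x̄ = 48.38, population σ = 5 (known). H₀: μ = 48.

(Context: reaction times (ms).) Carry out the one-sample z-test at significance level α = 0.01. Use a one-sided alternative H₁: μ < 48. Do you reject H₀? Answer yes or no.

SE = σ/√n = 5/√13 = 1.3868
z = (x̄−μ₀)/SE = (48.38−48)/1.3868 = 0.2740
p-value (one-sided, H₁ less) = 0.60797
At α=0.01: p ≥ α → fail to reject H₀

reject H₀: no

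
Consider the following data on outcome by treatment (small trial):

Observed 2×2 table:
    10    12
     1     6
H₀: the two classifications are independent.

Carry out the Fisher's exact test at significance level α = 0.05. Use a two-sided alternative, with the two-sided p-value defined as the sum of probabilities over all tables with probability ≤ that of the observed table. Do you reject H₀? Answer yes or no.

reject H₀: no

Margins: r₁=22, r₂=7, c₁=11, c₂=18, n=29
p_obs = C(22,10)·C(7,1)/C(29,11); sum pmf over tables with pmf ≤ p_obs
p-value (two-sided) = 0.20205
At α=0.05: p ≥ α → fail to reject H₀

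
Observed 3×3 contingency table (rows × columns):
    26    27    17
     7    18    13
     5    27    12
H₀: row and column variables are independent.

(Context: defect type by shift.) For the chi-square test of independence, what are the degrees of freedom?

df = (r−1)(c−1) = (3−1)·(3−1) = 4

degrees of freedom = 4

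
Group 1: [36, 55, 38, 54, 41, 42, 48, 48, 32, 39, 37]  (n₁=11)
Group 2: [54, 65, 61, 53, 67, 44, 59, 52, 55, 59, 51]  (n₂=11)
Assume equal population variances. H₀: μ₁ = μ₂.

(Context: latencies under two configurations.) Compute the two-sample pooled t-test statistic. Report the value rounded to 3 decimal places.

x̄₁=42.727, s₁=7.525, n₁=11
x̄₂=56.364, s₂=6.652, n₂=11
s_p² = [10·7.525² + 10·6.652²]/20 = 50.4364
SE = √(s_p²·(1/11+1/11)) = 3.0282
t = (42.727−56.364)/3.0282 = -4.5031
df = 20

test statistic = -4.503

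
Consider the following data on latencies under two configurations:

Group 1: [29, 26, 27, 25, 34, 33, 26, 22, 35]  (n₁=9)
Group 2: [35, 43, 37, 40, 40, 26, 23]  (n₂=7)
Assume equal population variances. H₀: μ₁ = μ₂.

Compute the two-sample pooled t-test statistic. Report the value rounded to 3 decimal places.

x̄₁=28.556, s₁=4.503, n₁=9
x̄₂=34.857, s₂=7.559, n₂=7
s_p² = [8·4.503² + 6·7.559²]/14 = 36.0771
SE = √(s_p²·(1/9+1/7)) = 3.0270
t = (28.556−34.857)/3.0270 = -2.0818
df = 14

test statistic = -2.082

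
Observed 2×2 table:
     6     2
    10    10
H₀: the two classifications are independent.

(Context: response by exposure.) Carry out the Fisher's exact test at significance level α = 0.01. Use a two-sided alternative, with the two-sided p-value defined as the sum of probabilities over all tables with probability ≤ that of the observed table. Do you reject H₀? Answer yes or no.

reject H₀: no

Margins: r₁=8, r₂=20, c₁=16, c₂=12, n=28
p_obs = C(8,6)·C(20,10)/C(28,16); sum pmf over tables with pmf ≤ p_obs
p-value (two-sided) = 0.40097
At α=0.01: p ≥ α → fail to reject H₀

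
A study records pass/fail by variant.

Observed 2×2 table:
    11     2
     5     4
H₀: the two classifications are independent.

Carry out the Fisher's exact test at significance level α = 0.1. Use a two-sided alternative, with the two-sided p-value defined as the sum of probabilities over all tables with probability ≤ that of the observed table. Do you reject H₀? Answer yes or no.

reject H₀: no

Margins: r₁=13, r₂=9, c₁=16, c₂=6, n=22
p_obs = C(13,11)·C(9,5)/C(22,16); sum pmf over tables with pmf ≤ p_obs
p-value (two-sided) = 0.17780
At α=0.1: p ≥ α → fail to reject H₀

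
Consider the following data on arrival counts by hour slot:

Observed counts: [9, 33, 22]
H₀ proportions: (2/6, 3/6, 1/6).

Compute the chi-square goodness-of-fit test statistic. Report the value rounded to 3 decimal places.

n = 64; E_i = n·p_i = [21.33, 32.00, 10.67]
χ² = (9−21.33)²/21.33 + (33−32.00)²/32.00 + (22−10.67)²/10.67 = 19.2031
df = 2

test statistic = 19.203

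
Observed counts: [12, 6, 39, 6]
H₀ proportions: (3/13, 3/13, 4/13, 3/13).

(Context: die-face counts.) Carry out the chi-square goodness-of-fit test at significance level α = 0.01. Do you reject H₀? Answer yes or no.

reject H₀: yes

n = 63; E_i = n·p_i = [14.54, 14.54, 19.38, 14.54]
χ² = (12−14.54)²/14.54 + (6−14.54)²/14.54 + (39−19.38)²/19.38 + (6−14.54)²/14.54 = 30.3214
df = 3
p-value (upper-tail) = 0.00000
At α=0.01: p < α → reject H₀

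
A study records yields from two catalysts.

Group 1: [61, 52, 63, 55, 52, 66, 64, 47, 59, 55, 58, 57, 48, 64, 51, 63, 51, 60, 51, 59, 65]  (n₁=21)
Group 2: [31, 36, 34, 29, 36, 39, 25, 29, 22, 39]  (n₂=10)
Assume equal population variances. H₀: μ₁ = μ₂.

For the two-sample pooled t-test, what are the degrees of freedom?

df = n₁ + n₂ − 2 = 21 + 10 − 2 = 29

degrees of freedom = 29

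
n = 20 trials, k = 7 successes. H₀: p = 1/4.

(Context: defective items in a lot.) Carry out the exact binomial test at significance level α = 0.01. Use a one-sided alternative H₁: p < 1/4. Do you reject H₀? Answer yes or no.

Exact binomial: n=20, k=7, p₀=1/4=0.2500
P(X≤7) from Σ C(n,i)·p₀^i·(1−p₀)^(n−i)
p-value (one-sided, H₁ less) = 0.89819
At α=0.01: p ≥ α → fail to reject H₀

reject H₀: no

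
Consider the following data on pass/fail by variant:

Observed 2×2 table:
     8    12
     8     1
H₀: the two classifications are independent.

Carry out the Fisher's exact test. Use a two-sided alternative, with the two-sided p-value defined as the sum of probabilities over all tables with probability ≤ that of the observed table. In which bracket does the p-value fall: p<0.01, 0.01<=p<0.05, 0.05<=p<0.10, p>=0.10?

Margins: r₁=20, r₂=9, c₁=16, c₂=13, n=29
p_obs = C(20,8)·C(9,8)/C(29,16); sum pmf over tables with pmf ≤ p_obs
p-value (two-sided) = 0.01998
→ bracket: 0.01<=p<0.05

p-value bracket: 0.01<=p<0.05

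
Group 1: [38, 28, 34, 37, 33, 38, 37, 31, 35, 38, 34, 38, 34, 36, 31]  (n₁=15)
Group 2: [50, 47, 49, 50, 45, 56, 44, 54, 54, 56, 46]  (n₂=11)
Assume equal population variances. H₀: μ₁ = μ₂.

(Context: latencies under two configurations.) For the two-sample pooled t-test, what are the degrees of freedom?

degrees of freedom = 24

df = n₁ + n₂ − 2 = 15 + 11 − 2 = 24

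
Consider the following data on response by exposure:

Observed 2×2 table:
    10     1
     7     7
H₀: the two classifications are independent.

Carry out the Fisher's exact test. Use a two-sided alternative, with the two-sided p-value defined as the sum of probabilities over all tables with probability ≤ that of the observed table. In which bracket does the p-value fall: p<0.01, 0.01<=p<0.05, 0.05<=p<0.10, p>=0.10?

p-value bracket: 0.01<=p<0.05

Margins: r₁=11, r₂=14, c₁=17, c₂=8, n=25
p_obs = C(11,10)·C(14,7)/C(25,17); sum pmf over tables with pmf ≤ p_obs
p-value (two-sided) = 0.04211
→ bracket: 0.01<=p<0.05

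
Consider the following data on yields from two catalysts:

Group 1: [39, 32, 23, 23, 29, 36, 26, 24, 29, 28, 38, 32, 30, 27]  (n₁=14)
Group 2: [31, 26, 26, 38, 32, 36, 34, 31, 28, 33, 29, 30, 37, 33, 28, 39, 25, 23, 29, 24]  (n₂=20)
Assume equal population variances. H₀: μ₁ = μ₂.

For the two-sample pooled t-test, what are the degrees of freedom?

degrees of freedom = 32

df = n₁ + n₂ − 2 = 14 + 20 − 2 = 32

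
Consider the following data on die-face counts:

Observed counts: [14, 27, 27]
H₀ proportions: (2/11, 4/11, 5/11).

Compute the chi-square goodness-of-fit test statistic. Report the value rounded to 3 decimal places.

test statistic = 0.920

n = 68; E_i = n·p_i = [12.36, 24.73, 30.91]
χ² = (14−12.36)²/12.36 + (27−24.73)²/24.73 + (27−30.91)²/30.91 = 0.9199
df = 2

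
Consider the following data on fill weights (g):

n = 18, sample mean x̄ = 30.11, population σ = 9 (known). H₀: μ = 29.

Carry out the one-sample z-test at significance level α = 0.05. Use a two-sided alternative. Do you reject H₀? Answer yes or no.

reject H₀: no

SE = σ/√n = 9/√18 = 2.1213
z = (x̄−μ₀)/SE = (30.11−29)/2.1213 = 0.5233
p-value (two-sided) = 0.60079
At α=0.05: p ≥ α → fail to reject H₀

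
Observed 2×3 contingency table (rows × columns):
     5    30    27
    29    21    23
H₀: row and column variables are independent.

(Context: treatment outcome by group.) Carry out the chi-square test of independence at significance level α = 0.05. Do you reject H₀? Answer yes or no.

Row totals [62, 73], col totals [34, 51, 50], n=135
χ² = (5−15.61)²/15.61 + (30−23.42)²/23.42 + (27−22.96)²/22.96 + (29−18.39)²/18.39 + (21−27.58)²/27.58 + (23−27.04)²/27.04 = 18.0731
df = 2
p-value (upper-tail) = 0.00012
At α=0.05: p < α → reject H₀

reject H₀: yes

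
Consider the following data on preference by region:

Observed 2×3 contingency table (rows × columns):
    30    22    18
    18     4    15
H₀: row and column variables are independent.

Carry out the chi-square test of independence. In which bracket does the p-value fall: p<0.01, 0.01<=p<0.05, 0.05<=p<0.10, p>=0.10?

p-value bracket: 0.01<=p<0.05

Row totals [70, 37], col totals [48, 26, 33], n=107
χ² = (30−31.40)²/31.40 + (22−17.01)²/17.01 + (18−21.59)²/21.59 + (18−16.60)²/16.60 + (4−8.99)²/8.99 + (15−11.41)²/11.41 = 6.1408
df = 2
p-value (upper-tail) = 0.04640
→ bracket: 0.01<=p<0.05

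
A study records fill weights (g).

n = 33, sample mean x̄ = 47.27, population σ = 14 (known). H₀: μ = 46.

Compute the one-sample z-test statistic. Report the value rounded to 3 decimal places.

SE = σ/√n = 14/√33 = 2.4371
z = (x̄−μ₀)/SE = (47.27−46)/2.4371 = 0.5211

test statistic = 0.521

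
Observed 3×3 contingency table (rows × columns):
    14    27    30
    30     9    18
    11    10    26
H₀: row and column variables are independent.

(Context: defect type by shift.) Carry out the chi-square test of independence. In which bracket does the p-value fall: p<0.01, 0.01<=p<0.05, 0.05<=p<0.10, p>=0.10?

Row totals [71, 57, 47], col totals [55, 46, 74], n=175
χ² = (14−22.31)²/22.31 + (27−18.66)²/18.66 + (30−30.02)²/30.02 + (30−17.91)²/17.91 + (9−14.98)²/14.98 + (18−24.10)²/24.10 + (11−14.77)²/14.77 + (10−12.35)²/12.35 + (26−19.87)²/19.87 = 22.2098
df = 4
p-value (upper-tail) = 0.00018
→ bracket: p<0.01

p-value bracket: p<0.01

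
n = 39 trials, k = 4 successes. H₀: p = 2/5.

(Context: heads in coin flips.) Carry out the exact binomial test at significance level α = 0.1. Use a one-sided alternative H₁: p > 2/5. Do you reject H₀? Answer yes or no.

reject H₀: no

Exact binomial: n=39, k=4, p₀=2/5=0.4000
P(X≥4) from Σ C(n,i)·p₀^i·(1−p₀)^(n−i)
p-value (one-sided, H₁ greater) = 0.99999
At α=0.1: p ≥ α → fail to reject H₀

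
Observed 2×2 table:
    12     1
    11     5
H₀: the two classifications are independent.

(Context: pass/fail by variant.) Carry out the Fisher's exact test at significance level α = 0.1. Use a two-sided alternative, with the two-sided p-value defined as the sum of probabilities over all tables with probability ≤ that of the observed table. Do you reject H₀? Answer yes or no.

Margins: r₁=13, r₂=16, c₁=23, c₂=6, n=29
p_obs = C(13,12)·C(16,11)/C(29,23); sum pmf over tables with pmf ≤ p_obs
p-value (two-sided) = 0.18336
At α=0.1: p ≥ α → fail to reject H₀

reject H₀: no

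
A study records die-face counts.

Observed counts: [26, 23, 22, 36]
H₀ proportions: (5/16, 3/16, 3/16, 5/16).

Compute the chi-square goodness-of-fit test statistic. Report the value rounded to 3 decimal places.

test statistic = 2.468

n = 107; E_i = n·p_i = [33.44, 20.06, 20.06, 33.44]
χ² = (26−33.44)²/33.44 + (23−20.06)²/20.06 + (22−20.06)²/20.06 + (36−33.44)²/33.44 = 2.4679
df = 3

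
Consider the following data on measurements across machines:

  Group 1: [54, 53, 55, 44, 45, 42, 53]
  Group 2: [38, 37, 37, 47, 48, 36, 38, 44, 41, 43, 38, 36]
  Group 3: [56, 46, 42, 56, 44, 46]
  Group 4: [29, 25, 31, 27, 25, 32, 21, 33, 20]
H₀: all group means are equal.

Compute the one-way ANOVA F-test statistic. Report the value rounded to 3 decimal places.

test statistic = 34.449

Group means [49.43, 40.25, 48.33, 27.00], grand mean 40.059
SSB = Σnᵢ(x̄ᵢ−x̄)² = 2560.585; SSW = ΣΣ(x−x̄ᵢ)² = 743.298
MSB = 2560.585/3 = 853.5282; MSW = 743.298/30 = 24.7766
F = MSB/MSW = 34.4490
df = (3, 30)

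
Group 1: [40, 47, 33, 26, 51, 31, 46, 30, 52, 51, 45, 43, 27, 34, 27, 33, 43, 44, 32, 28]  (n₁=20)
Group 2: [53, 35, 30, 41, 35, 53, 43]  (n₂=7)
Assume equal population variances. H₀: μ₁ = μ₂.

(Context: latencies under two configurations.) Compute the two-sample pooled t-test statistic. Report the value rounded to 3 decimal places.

test statistic = -0.834

x̄₁=38.150, s₁=8.940, n₁=20
x̄₂=41.429, s₂=8.979, n₂=7
s_p² = [19·8.940² + 6·8.979²]/25 = 80.0906
SE = √(s_p²·(1/20+1/7)) = 3.9301
t = (38.150−41.429)/3.9301 = -0.8342
df = 25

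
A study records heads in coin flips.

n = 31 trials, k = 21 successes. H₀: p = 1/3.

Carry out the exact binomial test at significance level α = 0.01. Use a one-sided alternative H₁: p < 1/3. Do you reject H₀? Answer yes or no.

Exact binomial: n=31, k=21, p₀=1/3=0.3333
P(X≤21) from Σ C(n,i)·p₀^i·(1−p₀)^(n−i)
p-value (one-sided, H₁ less) = 0.99998
At α=0.01: p ≥ α → fail to reject H₀

reject H₀: no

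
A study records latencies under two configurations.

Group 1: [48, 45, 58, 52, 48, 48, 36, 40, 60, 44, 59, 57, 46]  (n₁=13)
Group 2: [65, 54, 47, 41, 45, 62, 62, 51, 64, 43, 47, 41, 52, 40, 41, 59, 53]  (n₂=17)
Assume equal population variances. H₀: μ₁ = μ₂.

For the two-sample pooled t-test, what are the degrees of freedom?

degrees of freedom = 28

df = n₁ + n₂ − 2 = 13 + 17 − 2 = 28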